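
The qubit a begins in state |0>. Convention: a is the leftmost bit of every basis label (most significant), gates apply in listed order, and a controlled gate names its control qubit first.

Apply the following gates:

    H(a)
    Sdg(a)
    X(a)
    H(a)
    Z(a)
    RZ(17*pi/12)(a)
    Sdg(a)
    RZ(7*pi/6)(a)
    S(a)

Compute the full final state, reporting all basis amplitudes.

After the circuit, the state carries amplitude (1 + I)*exp(5*I*pi/24)/2 on |0>, (-1 - I)*exp(7*I*pi/24)/2 on |1>.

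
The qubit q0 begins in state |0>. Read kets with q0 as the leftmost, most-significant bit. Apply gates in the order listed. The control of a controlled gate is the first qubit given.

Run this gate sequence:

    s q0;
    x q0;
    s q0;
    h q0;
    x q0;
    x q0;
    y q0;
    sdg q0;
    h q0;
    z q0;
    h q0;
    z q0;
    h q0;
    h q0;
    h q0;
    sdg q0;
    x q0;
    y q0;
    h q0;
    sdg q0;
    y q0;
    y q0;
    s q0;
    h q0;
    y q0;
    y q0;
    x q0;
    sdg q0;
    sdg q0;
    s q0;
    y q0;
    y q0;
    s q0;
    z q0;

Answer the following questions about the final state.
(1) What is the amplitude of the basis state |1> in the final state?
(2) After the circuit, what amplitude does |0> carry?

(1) The final state's coefficient on |1> equals -1/2 + I/2. Key observation: the block from step 18 through step 25 cancels to the identity and can be dropped.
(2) The amplitude on |0> is -1/2 + I/2.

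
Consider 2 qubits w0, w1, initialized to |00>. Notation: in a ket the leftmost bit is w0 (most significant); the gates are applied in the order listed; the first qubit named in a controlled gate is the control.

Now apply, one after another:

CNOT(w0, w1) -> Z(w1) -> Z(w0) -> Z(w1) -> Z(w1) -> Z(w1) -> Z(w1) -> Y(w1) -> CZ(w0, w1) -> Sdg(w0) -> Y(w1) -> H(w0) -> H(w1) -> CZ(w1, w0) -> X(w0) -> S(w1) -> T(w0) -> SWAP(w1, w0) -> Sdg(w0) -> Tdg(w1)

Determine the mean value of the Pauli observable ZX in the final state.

The observable ZX averages to 1. Key observation: the block from step 4 through step 7 cancels to the identity and can be dropped.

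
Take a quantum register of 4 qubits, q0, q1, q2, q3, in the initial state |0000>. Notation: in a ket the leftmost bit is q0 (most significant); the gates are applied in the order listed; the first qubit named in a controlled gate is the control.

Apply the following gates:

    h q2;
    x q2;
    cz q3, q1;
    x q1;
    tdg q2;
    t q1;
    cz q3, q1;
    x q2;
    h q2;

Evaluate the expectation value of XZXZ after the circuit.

In the final state, XZXZ has expectation 0.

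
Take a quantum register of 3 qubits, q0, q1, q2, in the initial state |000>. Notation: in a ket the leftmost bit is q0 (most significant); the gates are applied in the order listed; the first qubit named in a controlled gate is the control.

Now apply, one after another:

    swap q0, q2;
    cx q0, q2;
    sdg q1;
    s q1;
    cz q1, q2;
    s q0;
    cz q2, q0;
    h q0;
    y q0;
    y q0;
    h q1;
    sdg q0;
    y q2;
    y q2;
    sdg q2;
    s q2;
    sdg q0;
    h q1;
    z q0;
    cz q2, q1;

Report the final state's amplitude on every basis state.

The resulting statevector has amplitude sqrt(2)/2 on |000>, sqrt(2)/2 on |100>, and 0 on every other basis state.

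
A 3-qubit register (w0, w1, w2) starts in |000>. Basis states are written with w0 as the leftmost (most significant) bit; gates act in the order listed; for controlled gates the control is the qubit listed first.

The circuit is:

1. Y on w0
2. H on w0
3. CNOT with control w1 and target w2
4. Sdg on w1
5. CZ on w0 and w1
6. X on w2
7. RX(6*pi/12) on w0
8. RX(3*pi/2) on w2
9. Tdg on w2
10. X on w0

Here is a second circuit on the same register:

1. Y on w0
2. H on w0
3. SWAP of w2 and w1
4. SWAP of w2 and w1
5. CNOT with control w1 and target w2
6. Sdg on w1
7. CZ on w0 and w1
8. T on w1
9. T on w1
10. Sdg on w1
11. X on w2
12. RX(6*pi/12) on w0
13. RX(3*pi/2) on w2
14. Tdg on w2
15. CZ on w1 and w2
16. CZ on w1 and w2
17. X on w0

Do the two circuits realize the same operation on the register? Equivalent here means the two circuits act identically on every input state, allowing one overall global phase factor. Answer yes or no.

Yes — the two circuits implement the same unitary up to a global phase.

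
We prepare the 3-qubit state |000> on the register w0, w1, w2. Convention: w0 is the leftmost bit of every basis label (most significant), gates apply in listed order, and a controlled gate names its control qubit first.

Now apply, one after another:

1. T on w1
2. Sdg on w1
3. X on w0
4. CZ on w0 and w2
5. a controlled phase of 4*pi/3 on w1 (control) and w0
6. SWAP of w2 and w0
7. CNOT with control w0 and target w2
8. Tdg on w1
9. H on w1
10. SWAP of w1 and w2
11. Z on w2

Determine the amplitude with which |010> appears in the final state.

The final state's coefficient on |010> equals sqrt(2)/2.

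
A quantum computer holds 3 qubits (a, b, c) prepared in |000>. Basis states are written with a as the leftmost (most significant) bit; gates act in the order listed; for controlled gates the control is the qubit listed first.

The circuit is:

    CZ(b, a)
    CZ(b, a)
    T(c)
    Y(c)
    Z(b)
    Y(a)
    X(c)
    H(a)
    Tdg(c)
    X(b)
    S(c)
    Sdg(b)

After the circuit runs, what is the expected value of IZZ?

The observable IZZ averages to -1. Key observation: gates 1-2 undo each other exactly, leaving only the rest of the circuit to track.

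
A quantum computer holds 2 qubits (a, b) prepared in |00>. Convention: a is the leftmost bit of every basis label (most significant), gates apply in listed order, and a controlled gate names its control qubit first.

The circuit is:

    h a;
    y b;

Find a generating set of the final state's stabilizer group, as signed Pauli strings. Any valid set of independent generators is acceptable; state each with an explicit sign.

The final state is stabilized by the group generated by +XI, -IZ; other independent generating sets are equally valid.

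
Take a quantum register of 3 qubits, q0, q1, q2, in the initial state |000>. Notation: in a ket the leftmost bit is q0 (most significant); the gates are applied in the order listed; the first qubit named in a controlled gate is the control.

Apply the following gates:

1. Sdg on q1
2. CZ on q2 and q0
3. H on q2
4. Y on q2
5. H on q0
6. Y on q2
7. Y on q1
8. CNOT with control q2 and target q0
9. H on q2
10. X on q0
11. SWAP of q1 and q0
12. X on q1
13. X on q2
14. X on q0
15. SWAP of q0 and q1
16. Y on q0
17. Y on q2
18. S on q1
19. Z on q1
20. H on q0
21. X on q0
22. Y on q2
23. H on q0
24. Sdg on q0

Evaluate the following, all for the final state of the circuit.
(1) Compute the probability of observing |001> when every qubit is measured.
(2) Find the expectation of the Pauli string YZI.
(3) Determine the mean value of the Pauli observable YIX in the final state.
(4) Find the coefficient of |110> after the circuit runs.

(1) A full measurement returns |001> with probability 1/2.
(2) The expectation value of YZI is -1.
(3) In the final state, YIX has expectation 0.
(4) |110> carries amplitude 0 in the final state.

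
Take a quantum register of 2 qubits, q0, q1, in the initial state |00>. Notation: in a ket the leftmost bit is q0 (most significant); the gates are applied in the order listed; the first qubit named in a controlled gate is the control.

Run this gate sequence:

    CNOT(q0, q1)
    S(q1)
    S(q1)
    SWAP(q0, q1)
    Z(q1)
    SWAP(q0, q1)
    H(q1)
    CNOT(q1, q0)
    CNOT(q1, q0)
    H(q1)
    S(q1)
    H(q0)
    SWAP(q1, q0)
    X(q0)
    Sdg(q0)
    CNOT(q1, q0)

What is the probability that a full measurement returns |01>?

The probability of measuring |01> is 1/2. Key observation: gates 7-10 undo each other exactly, leaving only the rest of the circuit to track.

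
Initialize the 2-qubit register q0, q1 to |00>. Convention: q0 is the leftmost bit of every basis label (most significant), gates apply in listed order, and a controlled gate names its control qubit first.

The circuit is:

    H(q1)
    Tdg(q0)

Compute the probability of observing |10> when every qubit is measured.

Outcome |10> occurs with probability 0.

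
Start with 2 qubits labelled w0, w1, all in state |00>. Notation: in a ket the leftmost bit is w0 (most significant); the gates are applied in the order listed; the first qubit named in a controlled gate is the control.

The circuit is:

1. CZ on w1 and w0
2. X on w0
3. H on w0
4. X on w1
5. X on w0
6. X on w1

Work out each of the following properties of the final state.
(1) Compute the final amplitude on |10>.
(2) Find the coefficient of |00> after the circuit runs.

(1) |10> carries amplitude sqrt(2)/2 in the final state.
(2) The final state's coefficient on |00> equals -sqrt(2)/2.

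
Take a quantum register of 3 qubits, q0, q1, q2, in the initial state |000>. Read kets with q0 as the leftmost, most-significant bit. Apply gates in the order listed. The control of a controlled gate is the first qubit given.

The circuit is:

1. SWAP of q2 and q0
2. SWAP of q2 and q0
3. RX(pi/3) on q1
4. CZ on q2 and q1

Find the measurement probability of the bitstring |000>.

The probability of measuring |000> is 3/4. Key observation: the block from step 1 through step 2 cancels to the identity and can be dropped.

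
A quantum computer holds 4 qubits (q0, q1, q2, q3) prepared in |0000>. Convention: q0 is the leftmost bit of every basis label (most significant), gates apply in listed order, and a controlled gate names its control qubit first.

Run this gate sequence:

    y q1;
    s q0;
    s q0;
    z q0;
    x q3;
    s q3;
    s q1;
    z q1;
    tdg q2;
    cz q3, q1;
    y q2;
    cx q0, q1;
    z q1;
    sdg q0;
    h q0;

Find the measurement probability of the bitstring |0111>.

A full measurement returns |0111> with probability 1/2.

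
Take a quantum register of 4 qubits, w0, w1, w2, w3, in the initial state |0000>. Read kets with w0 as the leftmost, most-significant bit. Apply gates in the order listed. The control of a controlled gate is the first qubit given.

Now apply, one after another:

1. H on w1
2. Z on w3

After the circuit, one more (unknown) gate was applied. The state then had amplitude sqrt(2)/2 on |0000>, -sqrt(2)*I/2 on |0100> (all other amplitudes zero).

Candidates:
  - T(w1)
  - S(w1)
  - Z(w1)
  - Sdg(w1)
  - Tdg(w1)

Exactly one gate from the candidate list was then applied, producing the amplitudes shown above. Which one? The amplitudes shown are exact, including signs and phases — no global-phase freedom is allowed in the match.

It was Sdg(w1) that produced the state shown.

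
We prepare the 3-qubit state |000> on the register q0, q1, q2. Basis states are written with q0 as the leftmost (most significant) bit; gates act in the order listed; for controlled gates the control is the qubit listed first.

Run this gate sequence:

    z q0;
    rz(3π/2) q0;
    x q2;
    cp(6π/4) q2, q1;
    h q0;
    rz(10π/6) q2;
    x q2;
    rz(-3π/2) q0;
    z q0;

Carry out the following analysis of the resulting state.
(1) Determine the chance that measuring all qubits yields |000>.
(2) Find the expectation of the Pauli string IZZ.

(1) A full measurement returns |000> with probability 1/2.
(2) In the final state, IZZ has expectation 1.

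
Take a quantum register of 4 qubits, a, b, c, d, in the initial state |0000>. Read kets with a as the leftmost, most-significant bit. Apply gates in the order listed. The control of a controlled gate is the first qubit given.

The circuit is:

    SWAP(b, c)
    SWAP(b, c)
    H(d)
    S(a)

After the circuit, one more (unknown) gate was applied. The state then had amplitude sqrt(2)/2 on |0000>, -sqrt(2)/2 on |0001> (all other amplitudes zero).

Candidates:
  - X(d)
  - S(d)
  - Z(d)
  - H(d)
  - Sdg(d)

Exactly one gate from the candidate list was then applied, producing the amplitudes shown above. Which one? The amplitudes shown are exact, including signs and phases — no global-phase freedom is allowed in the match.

The applied gate was Z(d). Key observation: gates 1-2 undo each other exactly, leaving only the rest of the circuit to track.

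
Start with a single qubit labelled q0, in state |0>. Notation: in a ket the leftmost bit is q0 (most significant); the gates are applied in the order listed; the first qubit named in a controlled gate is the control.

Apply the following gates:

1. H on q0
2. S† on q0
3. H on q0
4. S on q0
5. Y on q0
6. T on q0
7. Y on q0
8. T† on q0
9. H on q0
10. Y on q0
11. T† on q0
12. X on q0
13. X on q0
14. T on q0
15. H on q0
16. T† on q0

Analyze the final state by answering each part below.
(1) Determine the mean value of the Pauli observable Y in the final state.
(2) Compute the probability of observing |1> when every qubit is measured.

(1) The observable Y averages to sqrt(2)/2.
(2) A full measurement returns |1> with probability 1/2.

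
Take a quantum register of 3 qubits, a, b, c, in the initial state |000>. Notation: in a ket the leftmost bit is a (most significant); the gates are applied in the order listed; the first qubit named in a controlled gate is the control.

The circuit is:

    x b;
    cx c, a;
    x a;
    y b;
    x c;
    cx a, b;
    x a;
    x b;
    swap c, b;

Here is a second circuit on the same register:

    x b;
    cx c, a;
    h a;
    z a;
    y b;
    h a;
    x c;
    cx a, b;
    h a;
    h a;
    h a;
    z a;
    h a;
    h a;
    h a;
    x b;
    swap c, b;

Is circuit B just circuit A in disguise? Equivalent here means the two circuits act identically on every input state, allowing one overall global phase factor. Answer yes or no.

Yes: on every input state the two circuits agree up to one overall phase factor.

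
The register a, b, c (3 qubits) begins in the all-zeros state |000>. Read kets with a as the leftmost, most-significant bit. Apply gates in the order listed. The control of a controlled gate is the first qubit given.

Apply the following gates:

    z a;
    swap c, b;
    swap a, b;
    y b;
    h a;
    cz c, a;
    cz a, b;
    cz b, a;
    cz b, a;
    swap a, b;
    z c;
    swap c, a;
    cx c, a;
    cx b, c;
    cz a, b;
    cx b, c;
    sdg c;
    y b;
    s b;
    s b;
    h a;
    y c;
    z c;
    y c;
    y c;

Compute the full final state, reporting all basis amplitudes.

The final amplitudes are -1/2 on |000>, 0 on |001>, -1/2 on |010>, 0 on |011>, 1/2 on |100>, 0 on |101>, 1/2 on |110>, 0 on |111>. Key observation: gates 8-9 undo each other exactly, leaving only the rest of the circuit to track.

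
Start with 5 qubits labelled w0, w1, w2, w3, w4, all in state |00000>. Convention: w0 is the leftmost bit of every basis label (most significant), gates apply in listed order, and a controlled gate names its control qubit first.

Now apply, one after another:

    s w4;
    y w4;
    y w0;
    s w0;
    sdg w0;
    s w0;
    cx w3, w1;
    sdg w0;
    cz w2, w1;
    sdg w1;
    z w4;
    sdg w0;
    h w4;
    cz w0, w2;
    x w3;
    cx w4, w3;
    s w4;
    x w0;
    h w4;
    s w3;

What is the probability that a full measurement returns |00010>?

Outcome |00010> occurs with probability 1/4. Key observation: steps 4-5 multiply out to the identity, so the circuit reduces to the remaining gates.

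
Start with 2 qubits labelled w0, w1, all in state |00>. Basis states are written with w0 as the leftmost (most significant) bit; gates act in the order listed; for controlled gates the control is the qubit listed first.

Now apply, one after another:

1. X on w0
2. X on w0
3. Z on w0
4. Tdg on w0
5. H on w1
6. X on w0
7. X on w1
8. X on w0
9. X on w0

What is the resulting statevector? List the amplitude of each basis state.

The resulting statevector has amplitude 0 on |00>, 0 on |01>, sqrt(2)/2 on |10>, sqrt(2)/2 on |11>.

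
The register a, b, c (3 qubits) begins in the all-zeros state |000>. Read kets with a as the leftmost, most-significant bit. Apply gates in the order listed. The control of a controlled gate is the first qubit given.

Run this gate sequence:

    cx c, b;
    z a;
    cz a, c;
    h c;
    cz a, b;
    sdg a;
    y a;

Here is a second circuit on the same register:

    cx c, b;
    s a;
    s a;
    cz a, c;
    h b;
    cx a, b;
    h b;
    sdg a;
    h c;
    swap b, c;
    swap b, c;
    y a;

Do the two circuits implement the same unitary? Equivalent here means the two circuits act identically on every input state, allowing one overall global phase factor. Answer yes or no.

Yes — the two circuits implement the same unitary up to a global phase.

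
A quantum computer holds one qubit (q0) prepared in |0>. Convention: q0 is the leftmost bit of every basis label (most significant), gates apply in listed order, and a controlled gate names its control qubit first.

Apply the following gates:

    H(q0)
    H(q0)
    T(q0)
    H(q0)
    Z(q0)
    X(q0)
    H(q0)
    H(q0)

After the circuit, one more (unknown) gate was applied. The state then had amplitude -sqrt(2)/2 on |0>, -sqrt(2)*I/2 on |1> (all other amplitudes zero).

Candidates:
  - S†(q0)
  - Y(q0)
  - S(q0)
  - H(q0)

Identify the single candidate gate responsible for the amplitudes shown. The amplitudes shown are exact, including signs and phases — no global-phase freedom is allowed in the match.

It was S†(q0) that produced the state shown.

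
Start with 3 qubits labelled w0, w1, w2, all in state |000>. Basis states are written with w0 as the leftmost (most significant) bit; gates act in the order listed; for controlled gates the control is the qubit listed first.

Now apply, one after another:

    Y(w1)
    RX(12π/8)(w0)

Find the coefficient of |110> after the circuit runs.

The final state's coefficient on |110> equals sqrt(2)/2.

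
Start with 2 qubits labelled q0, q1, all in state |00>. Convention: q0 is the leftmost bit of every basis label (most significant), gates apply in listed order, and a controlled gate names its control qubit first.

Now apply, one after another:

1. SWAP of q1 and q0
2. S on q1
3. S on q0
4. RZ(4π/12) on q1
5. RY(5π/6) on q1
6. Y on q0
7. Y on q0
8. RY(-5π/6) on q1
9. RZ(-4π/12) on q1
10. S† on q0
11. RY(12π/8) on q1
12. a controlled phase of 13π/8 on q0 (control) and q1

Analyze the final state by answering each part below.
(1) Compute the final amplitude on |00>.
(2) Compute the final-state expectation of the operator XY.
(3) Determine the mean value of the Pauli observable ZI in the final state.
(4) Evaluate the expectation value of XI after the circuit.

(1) |00> carries amplitude -sqrt(2)/2 in the final state. Key observation: steps 3-10 multiply out to the identity, so the circuit reduces to the remaining gates.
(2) The expectation value of XY is 0.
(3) The expectation value of ZI is 1.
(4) In the final state, XI has expectation 0.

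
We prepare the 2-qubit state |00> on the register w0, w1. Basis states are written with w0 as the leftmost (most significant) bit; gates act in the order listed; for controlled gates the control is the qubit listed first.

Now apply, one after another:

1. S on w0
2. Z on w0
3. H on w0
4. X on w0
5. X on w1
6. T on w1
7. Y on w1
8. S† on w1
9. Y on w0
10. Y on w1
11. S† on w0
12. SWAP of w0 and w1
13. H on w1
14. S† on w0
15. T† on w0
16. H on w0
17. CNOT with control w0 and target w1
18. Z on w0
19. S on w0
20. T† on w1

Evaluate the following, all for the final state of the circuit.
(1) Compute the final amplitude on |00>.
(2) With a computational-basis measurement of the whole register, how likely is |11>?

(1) The final state's coefficient on |00> equals sqrt(2)*(-1 - I)/4.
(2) A full measurement returns |11> with probability 1/4.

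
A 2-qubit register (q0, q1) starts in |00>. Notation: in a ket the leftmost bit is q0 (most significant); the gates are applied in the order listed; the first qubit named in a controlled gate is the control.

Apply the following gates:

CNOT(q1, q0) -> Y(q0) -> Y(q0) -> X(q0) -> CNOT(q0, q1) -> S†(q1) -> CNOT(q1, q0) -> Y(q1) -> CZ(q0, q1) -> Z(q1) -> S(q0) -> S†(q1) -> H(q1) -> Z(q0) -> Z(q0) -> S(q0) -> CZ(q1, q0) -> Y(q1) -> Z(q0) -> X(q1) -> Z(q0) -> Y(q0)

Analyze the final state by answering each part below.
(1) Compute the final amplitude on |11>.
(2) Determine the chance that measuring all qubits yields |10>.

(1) The amplitude on |11> is -sqrt(2)/2.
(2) Outcome |10> occurs with probability 1/2.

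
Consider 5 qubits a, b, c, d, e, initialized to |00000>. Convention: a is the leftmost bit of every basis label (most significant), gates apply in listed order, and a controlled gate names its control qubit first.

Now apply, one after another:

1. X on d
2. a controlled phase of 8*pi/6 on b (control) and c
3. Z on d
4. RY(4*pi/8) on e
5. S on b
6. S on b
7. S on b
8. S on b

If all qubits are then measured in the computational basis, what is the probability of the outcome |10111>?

The probability of measuring |10111> is 0. Key observation: steps 5-8 multiply out to the identity, so the circuit reduces to the remaining gates.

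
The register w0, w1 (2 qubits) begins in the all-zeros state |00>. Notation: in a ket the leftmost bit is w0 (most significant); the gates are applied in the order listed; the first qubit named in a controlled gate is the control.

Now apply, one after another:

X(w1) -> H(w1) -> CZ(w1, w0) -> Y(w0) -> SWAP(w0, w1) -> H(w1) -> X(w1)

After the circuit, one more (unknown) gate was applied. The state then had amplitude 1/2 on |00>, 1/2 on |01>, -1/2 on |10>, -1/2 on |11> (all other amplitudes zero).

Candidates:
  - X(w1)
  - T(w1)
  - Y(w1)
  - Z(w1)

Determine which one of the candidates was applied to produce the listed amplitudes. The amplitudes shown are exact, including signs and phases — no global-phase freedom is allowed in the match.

The unique candidate consistent with the amplitudes is Y(w1).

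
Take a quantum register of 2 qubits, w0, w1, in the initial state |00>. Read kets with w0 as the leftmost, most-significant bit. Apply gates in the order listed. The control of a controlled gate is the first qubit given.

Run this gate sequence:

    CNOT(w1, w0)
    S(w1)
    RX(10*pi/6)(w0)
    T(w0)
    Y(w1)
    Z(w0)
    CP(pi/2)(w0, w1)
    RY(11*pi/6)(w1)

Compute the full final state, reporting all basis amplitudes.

The final amplitudes are I*(-sqrt(6) + 3*sqrt(2))/8 on |00>, I*(sqrt(6) + 3*sqrt(2))/8 on |01>, (-sqrt(2) + sqrt(6))*exp(3*I*pi/4)/8 on |10>, (sqrt(2) + sqrt(6))*exp(3*I*pi/4)/8 on |11>.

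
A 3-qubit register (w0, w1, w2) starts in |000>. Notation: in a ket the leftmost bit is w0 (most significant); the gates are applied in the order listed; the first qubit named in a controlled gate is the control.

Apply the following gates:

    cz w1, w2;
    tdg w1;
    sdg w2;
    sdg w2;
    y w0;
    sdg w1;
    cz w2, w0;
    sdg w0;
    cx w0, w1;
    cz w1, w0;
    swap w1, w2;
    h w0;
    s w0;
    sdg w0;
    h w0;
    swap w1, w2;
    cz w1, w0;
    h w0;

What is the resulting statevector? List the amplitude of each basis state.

After the circuit, the state carries amplitude sqrt(2)/2 on |010>, -sqrt(2)/2 on |110>, and 0 on every other basis state.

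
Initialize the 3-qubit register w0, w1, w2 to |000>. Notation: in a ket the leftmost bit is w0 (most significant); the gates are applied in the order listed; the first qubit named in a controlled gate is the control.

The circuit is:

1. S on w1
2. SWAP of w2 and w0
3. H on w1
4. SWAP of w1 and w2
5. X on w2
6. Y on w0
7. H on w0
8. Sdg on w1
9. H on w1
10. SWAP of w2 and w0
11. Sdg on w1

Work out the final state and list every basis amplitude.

After the circuit, the state carries amplitude sqrt(2)*I/4 on |000>, -sqrt(2)*I/4 on |001>, sqrt(2)/4 on |010>, -sqrt(2)/4 on |011>, sqrt(2)*I/4 on |100>, -sqrt(2)*I/4 on |101>, sqrt(2)/4 on |110>, -sqrt(2)/4 on |111>.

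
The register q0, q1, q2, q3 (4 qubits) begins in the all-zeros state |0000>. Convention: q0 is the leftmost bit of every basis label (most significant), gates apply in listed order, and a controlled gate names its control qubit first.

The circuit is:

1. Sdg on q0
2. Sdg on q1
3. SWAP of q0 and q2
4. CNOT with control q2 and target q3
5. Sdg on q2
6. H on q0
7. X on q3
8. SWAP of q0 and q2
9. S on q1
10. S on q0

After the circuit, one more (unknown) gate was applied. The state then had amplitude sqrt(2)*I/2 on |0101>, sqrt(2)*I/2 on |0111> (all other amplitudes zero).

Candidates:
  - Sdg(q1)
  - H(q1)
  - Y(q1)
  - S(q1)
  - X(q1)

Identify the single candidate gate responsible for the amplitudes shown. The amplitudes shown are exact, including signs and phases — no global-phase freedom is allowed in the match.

It was Y(q1) that produced the state shown.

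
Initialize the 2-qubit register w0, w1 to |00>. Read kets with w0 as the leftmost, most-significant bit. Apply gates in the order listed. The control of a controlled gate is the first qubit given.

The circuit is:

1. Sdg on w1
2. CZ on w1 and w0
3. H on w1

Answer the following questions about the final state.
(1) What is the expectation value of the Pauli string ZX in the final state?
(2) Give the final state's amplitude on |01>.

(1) The observable ZX averages to 1.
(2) |01> carries amplitude sqrt(2)/2 in the final state.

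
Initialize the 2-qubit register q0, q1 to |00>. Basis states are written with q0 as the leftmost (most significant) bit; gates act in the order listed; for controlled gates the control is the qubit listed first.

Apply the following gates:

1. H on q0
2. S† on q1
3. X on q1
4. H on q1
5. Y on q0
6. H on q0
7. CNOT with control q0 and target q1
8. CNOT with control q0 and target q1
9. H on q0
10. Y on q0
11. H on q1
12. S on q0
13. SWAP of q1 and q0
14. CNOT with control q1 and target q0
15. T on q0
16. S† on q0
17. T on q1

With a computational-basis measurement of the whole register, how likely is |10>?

Outcome |10> occurs with probability 1/2.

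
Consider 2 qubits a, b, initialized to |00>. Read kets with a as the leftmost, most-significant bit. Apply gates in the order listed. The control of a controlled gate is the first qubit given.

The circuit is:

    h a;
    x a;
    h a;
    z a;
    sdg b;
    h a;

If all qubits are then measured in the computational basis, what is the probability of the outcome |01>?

Outcome |01> occurs with probability 0. Key observation: gates 1-4 undo each other exactly, leaving only the rest of the circuit to track.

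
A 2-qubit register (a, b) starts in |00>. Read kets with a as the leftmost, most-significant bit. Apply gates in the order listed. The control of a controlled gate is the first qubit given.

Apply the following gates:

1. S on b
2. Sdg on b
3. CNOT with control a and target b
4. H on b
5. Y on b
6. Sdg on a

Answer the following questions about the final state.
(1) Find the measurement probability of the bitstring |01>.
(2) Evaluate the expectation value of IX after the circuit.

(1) The probability of measuring |01> is 1/2. Key observation: the block from step 1 through step 2 cancels to the identity and can be dropped.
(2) In the final state, IX has expectation -1.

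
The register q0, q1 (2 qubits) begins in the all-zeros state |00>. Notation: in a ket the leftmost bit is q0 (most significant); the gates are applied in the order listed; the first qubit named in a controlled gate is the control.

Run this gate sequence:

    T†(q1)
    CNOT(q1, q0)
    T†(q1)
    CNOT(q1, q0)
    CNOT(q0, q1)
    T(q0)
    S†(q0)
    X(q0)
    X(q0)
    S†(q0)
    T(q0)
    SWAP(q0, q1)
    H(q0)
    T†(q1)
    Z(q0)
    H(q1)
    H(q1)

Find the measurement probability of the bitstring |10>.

A full measurement returns |10> with probability 1/2. Key observation: steps 16-17 multiply out to the identity, so the circuit reduces to the remaining gates.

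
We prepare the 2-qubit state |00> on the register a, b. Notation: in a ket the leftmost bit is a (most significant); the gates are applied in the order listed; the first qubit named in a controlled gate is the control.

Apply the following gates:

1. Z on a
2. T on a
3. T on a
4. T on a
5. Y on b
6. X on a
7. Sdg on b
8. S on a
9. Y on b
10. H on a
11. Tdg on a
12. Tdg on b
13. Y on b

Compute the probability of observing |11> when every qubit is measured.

Outcome |11> occurs with probability 1/2.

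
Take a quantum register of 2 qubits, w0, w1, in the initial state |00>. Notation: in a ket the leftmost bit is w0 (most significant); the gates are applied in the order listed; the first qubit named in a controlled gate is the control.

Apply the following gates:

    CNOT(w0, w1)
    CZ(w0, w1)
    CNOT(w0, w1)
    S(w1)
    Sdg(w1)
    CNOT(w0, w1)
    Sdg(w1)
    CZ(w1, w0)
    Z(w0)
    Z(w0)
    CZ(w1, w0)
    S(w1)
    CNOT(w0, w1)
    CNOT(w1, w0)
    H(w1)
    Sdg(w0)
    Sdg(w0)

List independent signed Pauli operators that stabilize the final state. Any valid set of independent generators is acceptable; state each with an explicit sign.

The final state is stabilized by the group generated by +IX, +ZI; other independent generating sets are equally valid. Key observation: steps 6-13 multiply out to the identity, so the circuit reduces to the remaining gates.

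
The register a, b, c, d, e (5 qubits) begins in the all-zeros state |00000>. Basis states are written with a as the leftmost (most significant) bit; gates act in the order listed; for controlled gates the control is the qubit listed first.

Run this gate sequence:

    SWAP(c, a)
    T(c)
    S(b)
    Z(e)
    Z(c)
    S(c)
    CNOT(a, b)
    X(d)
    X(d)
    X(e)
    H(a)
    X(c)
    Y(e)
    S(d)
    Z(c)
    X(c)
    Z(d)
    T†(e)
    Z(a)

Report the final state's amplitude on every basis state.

The resulting statevector has amplitude sqrt(2)*I/2 on |00000>, -sqrt(2)*I/2 on |10000>, and 0 on every other basis state.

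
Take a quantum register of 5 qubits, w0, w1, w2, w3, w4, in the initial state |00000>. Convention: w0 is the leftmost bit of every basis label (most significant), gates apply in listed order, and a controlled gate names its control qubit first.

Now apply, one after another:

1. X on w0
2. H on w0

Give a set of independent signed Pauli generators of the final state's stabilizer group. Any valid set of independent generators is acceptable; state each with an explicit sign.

One valid set of independent stabilizer generators is -XIIII, +IZIII, +IIZII, +IIIZI, +IIIIZ (any independent generating set of the same group is equally correct).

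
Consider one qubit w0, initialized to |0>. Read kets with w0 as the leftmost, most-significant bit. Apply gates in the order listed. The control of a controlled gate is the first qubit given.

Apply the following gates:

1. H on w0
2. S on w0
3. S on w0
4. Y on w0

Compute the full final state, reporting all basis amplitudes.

The final amplitudes are sqrt(2)*I/2 on |0>, sqrt(2)*I/2 on |1>.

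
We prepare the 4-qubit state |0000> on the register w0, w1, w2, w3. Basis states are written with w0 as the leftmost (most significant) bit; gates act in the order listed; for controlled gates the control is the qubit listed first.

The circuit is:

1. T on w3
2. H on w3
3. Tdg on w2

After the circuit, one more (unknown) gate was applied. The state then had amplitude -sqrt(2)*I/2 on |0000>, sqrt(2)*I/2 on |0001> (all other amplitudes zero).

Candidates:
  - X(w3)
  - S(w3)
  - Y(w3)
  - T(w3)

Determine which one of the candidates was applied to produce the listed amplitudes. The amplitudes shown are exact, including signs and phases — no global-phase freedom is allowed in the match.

The applied gate was Y(w3).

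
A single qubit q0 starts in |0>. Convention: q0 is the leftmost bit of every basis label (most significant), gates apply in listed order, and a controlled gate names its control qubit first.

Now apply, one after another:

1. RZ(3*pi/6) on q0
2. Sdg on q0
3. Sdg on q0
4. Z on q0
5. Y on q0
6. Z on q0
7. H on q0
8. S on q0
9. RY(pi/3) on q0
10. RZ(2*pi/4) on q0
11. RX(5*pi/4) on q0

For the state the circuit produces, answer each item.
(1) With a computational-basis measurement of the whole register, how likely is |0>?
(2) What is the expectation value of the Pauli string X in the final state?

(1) A full measurement returns |0> with probability 1/2.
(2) The observable X averages to 1.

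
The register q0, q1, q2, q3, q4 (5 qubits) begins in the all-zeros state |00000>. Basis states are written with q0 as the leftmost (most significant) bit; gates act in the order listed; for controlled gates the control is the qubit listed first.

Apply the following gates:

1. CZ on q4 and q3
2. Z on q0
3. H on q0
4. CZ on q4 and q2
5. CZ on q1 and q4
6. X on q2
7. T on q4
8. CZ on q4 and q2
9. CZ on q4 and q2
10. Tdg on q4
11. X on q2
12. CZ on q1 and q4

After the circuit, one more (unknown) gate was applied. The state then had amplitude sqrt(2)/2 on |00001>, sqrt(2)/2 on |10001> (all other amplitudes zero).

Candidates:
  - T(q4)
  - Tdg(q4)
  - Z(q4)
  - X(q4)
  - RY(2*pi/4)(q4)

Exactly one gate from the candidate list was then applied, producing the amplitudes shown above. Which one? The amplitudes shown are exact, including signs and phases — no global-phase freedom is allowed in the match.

The applied gate was X(q4). Key observation: gates 5-12 undo each other exactly, leaving only the rest of the circuit to track.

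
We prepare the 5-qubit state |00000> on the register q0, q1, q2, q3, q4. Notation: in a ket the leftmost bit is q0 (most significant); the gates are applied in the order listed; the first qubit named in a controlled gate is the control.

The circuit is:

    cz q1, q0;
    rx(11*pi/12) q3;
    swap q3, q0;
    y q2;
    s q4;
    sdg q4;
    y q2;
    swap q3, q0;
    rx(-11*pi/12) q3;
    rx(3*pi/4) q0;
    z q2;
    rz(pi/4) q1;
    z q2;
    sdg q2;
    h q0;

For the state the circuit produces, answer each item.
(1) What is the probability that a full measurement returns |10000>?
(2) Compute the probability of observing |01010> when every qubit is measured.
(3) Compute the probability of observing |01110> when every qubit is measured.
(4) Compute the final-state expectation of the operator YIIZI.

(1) The probability of measuring |10000> is 1/2. Key observation: the block from step 2 through step 9 cancels to the identity and can be dropped.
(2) A full measurement returns |01010> with probability 0.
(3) The probability of measuring |01110> is 0.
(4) The observable YIIZI averages to sqrt(2)/2.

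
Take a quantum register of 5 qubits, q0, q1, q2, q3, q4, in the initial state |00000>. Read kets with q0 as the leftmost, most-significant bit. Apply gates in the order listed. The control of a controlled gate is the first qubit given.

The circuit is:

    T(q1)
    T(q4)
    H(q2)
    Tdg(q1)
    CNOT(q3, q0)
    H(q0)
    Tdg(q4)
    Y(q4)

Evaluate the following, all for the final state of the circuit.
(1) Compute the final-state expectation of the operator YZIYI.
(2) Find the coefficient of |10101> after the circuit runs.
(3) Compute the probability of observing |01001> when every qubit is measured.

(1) The observable YZIYI averages to 0.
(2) The final state's coefficient on |10101> equals I/2.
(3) Outcome |01001> occurs with probability 0.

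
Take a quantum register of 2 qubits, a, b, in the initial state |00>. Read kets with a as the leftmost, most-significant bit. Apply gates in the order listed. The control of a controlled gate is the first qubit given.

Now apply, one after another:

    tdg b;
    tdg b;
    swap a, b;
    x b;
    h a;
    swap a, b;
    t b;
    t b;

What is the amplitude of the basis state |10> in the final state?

The final state's coefficient on |10> equals sqrt(2)/2.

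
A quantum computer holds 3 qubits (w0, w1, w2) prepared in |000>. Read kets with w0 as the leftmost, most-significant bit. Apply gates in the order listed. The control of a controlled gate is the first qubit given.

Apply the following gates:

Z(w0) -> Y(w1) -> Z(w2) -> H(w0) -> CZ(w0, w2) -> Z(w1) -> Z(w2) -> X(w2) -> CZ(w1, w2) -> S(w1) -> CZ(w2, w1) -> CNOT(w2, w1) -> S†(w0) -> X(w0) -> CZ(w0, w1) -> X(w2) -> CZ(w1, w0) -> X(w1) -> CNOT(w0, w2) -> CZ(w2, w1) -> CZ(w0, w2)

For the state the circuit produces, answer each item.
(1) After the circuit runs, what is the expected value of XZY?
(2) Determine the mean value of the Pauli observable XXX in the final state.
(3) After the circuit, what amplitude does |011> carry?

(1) In the final state, XZY has expectation -1.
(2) The observable XXX averages to 0.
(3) |011> carries amplitude 0 in the final state.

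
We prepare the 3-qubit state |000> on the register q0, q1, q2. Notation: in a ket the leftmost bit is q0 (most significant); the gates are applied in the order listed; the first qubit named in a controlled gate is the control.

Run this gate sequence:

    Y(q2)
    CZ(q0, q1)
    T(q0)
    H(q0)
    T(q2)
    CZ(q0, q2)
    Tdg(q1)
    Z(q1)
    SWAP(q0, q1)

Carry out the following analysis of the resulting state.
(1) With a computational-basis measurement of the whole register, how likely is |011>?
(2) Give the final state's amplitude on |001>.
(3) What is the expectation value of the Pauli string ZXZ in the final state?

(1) A full measurement returns |011> with probability 1/2.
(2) |001> carries amplitude sqrt(2)*exp(3*I*pi/4)/2 in the final state.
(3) In the final state, ZXZ has expectation 1.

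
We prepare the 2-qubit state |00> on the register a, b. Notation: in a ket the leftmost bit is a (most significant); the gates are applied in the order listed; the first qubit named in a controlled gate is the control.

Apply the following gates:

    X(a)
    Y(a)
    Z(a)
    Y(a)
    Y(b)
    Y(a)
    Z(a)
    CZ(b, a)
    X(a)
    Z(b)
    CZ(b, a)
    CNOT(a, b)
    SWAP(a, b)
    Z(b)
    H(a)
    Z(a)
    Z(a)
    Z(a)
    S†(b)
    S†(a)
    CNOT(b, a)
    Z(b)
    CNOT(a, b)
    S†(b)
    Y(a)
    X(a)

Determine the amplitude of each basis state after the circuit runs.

The resulting statevector has amplitude 0 on |00>, sqrt(2)/2 on |01>, -sqrt(2)/2 on |10>, 0 on |11>.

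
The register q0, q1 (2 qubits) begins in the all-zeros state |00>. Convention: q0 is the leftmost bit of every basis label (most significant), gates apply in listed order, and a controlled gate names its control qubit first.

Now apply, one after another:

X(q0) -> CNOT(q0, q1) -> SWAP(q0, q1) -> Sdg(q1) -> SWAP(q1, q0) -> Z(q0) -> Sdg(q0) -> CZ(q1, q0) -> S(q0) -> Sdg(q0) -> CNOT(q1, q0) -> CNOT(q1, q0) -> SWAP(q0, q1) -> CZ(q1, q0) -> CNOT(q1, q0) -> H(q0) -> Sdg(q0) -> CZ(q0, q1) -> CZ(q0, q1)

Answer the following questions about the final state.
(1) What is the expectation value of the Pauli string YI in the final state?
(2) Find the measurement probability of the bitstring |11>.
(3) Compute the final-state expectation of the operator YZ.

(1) The observable YI averages to -1.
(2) A full measurement returns |11> with probability 1/2.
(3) The observable YZ averages to 1.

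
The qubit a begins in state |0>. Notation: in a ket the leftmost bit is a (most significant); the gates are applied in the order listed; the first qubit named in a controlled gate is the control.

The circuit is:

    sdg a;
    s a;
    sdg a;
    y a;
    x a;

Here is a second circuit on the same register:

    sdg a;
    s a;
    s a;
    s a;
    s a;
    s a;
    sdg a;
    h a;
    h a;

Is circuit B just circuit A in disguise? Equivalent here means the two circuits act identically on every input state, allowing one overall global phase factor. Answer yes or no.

No, they are not equivalent — no single phase factor reconciles the two unitaries.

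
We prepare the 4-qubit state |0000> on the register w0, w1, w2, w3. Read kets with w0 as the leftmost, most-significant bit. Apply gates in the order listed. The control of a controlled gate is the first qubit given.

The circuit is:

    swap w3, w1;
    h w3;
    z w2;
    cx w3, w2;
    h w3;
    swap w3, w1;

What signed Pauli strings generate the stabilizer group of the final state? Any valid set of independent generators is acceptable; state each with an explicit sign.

The final state is stabilized by the group generated by +IXZI, +IZXI, +ZIII, +IIIZ; other independent generating sets are equally valid.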